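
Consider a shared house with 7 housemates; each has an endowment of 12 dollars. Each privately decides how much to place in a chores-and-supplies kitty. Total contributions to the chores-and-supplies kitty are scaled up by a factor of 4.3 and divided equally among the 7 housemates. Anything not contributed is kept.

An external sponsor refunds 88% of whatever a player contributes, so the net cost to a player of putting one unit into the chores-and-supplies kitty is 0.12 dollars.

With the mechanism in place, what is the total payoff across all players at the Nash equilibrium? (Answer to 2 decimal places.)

The effective private return per unit is now (4.3/7) / 0.12 = 5.1190 > 1, so every player's dominant strategy flips to full contribution.
So the Nash equilibrium is full contribution by all 7; the group earns 7 × (12 × 0.88 + 4.3 × 12) = 435.12.

435.12 dollars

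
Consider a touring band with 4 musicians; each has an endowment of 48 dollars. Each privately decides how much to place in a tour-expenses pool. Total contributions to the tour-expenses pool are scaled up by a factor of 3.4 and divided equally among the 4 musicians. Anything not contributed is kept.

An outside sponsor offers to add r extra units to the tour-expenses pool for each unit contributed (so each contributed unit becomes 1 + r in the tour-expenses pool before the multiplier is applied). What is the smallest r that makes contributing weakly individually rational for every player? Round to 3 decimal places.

With matching at rate r, one contributed unit becomes (1 + r) in the tour-expenses pool and returns 3.4 × (1 + r) / 4 to the contributor.
Setting this equal to 1: 1 + r = 4/3.4 = 1.1765.
So the minimum matching rate is r = 1.1765 − 1 = 0.176.

0.176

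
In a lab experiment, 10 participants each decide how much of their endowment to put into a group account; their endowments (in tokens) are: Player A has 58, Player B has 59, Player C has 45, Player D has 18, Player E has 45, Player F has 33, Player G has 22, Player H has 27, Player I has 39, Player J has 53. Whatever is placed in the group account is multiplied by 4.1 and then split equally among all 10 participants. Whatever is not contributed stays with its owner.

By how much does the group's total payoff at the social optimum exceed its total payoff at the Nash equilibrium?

The private return per contributed unit is 4.1/10 = 0.4100 < 1 for every player regardless of endowment, so the Nash equilibrium is zero contribution and the group total is Σ E_j = 58 + 59 + 45 + 18 + 45 + 33 + 22 + 27 + 39 + 53 = 399.
Each contributed unit returns 4.100 to the group, so the social optimum is full contribution by everyone: group total = 4.100 × 399 = 1635.90.
Efficiency loss = (4.100 − 1) × 399 = 1236.90.

1236.90 tokens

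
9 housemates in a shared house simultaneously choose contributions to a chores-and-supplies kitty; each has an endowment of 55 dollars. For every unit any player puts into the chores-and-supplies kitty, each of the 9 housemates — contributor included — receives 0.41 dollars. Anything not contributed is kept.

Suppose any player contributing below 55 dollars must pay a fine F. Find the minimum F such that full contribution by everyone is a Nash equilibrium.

32.45 dollars

Given the others contribute fully, the best deviation is to contribute 0 (any partial contribution still incurs the fine and gives up units whose private return 0.41 is below 1).
Deviating from 55 to 0 saves 55 dollars but forfeits the deviator's share of the drop in the chores-and-supplies kitty: 0.41 × 55 = 22.55.
So the deviation gain is 55 − 22.55 = 32.45, and the fine must be at least 32.45 dollars to wipe it out.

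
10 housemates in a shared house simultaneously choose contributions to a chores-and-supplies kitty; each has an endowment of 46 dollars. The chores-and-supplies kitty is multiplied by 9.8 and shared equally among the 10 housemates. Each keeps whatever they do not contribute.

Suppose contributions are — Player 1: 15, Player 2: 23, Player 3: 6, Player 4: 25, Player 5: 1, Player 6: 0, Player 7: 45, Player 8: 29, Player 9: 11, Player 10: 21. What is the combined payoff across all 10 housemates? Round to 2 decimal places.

Total contributed: 15 + 23 + 6 + 25 + 1 + 0 + 45 + 29 + 11 + 21 = 176; total kept: 10 × 46 − 176 = 284.
The chores-and-supplies kitty pays out 9.8 × 176 = 1724.80 in aggregate.
Group total = 284 + 1724.80 = 2008.80.

2008.80 dollars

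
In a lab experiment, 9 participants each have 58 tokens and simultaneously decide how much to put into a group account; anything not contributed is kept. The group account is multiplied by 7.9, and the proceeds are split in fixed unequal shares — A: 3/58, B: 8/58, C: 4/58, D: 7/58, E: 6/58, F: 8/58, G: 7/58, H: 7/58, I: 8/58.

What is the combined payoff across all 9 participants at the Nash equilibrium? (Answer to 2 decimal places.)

A player with share s gets back 7.9·s per unit contributed, so full contribution is dominant for anyone with s > 1/7.9 = 0.1266 and zero contribution is dominant for anyone below.
B, F and I clear that bar, contributing 58 each; the remaining 6 contribute 0. Total contributed: 174.
The group account pays out 7.9 × 174 = 1374.60 in total (split across the unequal shares, but the aggregate is all that matters for the group sum).
The 6 free-riders keep 58 each, adding 348. Group total = 348 + 1374.60 = 1722.60.

1722.60 tokens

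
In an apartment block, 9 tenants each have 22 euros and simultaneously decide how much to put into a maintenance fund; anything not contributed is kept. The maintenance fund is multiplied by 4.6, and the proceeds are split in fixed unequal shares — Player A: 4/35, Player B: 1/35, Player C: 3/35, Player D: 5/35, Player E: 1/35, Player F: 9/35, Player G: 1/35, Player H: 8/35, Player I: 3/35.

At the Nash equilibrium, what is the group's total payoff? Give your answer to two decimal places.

356.40 euros

For player j, contributing a unit is worthwhile iff 4.6 × (j's share) ≥ 1, i.e. iff j's share is at least 0.2174.
Player F and Player H are above the threshold, contributing 22 each; the remaining 7 contribute 0. Total contributed: 44.
The maintenance fund pays out 4.6 × 44 = 202.40 in total (split across the unequal shares, but the aggregate is all that matters for the group sum).
The 7 free-riders keep 22 each, adding 154. Group total = 154 + 202.40 = 356.40.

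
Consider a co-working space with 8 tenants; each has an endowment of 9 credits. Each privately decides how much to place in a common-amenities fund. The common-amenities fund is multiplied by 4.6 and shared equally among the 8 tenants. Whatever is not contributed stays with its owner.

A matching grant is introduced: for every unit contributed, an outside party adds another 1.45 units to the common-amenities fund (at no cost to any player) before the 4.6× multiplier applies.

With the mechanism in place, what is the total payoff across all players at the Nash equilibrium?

811.44 credits

With the mechanism, a contributed unit returns 4.6 × 2.45 / 8 = 1.4088 per unit of net cost to the contributor — now above 1 — so contributing fully is weakly dominant for every player.
So the Nash equilibrium is full contribution by all 8; the group earns 4.6 × 2.45 × 72 = 811.44.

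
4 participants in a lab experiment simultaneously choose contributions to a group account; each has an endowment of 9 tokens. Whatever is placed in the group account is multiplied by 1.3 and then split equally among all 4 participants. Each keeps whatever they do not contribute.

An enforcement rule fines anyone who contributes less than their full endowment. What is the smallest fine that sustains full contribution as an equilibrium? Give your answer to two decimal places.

6.08 tokens

Given the others contribute fully, the best deviation is to contribute 0 (any partial contribution still incurs the fine and gives up units whose private return 0.3250 is below 1).
Deviating from 9 to 0 saves 9 tokens but forfeits the deviator's share of the drop in the group account: 1.3/4 × 9 = 2.92.
So the deviation gain is 9 − 2.92 = 6.08, and the fine must be at least 6.08 tokens to wipe it out.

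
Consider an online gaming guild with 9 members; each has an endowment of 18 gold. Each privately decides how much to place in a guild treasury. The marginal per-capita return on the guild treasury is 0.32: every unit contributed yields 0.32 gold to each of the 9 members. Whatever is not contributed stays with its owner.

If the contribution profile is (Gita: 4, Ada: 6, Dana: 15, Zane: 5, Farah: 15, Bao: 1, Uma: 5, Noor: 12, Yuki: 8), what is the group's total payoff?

295.48 gold

Total contributed: 4 + 6 + 15 + 5 + 15 + 1 + 5 + 12 + 8 = 71; total kept: 9 × 18 − 71 = 91.
The guild treasury pays out 0.32 × 9 × 71 = 204.48 in aggregate.
Group total = 91 + 204.48 = 295.48.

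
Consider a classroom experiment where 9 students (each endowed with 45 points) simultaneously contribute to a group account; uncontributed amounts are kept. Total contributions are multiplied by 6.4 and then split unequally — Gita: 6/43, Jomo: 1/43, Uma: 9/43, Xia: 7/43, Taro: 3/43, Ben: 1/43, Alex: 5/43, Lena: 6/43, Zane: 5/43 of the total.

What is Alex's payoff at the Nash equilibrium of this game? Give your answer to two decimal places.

111.98 points

A player with share s gets back 6.4·s per unit contributed, so full contribution is dominant for anyone with s > 1/6.4 = 0.1563 and zero contribution is dominant for anyone below.
Uma and Xia clear that bar, contributing 45 each; the remaining 7 contribute 0. Total contributed: 90.
Alex keeps 45 and receives 6.4 × 90 × 5/43 = 66.98 from the group account, for a payoff of 111.98.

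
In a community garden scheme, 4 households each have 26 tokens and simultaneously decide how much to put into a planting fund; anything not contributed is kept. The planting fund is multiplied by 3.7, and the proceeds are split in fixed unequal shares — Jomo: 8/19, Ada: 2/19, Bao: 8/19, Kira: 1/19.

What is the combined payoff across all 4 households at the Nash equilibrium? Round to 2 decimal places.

Each unit j contributes comes back to j as 3.7 × (j's share), so j prefers to contribute only if that share exceeds 1/3.7 = 0.2703; otherwise keeping the unit dominates.
Jomo and Bao clear that bar, contributing 26 each; the remaining 2 contribute 0. Total contributed: 52.
The planting fund pays out 3.7 × 52 = 192.40 in total (split across the unequal shares, but the aggregate is all that matters for the group sum).
The 2 free-riders keep 26 each, adding 52. Group total = 52 + 192.40 = 244.40.

244.40 tokens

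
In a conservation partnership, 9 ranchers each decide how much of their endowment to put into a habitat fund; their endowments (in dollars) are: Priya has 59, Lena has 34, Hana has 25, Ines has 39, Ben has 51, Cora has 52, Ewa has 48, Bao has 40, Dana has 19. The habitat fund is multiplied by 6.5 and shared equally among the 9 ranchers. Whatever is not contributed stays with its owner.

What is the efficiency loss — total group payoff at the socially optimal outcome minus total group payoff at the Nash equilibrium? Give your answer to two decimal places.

The private return per contributed unit is 6.5/9 = 0.7222 < 1 for every player regardless of endowment, so the Nash equilibrium is zero contribution and the group total is Σ E_j = 59 + 34 + 25 + 39 + 51 + 52 + 48 + 40 + 19 = 367.
Each contributed unit returns 6.500 to the group, so the social optimum is full contribution by everyone: group total = 6.500 × 367 = 2385.50.
Efficiency loss = (6.500 − 1) × 367 = 2018.50.

2018.50 dollars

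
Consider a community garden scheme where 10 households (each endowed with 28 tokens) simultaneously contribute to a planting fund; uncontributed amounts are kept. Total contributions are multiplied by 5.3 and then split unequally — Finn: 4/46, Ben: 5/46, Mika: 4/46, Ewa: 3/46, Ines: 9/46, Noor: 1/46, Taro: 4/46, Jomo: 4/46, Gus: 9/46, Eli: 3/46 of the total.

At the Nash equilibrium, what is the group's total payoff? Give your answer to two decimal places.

520.80 tokens

Each unit j contributes comes back to j as 5.3 × (j's share), so j prefers to contribute only if that share exceeds 1/5.3 = 0.1887; otherwise keeping the unit dominates.
The shares above 0.1887 belong to Ines and Gus, contributing 28 each; the remaining 8 contribute 0. Total contributed: 56.
The planting fund pays out 5.3 × 56 = 296.80 in total (split across the unequal shares, but the aggregate is all that matters for the group sum).
The 8 free-riders keep 28 each, adding 224. Group total = 224 + 296.80 = 520.80.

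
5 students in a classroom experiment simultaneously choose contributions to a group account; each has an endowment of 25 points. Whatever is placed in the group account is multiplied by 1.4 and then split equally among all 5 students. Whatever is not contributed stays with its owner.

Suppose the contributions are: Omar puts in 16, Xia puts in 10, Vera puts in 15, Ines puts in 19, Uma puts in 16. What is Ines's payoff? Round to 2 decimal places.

Total contributed: 16 + 10 + 15 + 19 + 16 = 76.
Each receives 1.4 × 76 / 5 = 21.28 from the group account.
Ines keeps 25 − 19 = 6, so Ines's payoff is 6 + 21.28 = 27.28.

27.28 points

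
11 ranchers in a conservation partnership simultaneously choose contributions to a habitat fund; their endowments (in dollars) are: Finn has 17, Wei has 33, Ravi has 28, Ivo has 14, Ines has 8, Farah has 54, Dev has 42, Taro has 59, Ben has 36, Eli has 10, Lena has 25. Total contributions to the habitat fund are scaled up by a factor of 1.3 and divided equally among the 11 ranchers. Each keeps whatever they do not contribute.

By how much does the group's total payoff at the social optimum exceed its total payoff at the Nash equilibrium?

97.80 dollars

The private return per contributed unit is 1.3/11 = 0.1182 < 1 for every player regardless of endowment, so the Nash equilibrium is zero contribution and the group total is Σ E_j = 17 + 33 + 28 + 14 + 8 + 54 + 42 + 59 + 36 + 10 + 25 = 326.
Each contributed unit returns 1.300 to the group, so the social optimum is full contribution by everyone: group total = 1.300 × 326 = 423.80.
Efficiency loss = (1.300 − 1) × 326 = 97.80.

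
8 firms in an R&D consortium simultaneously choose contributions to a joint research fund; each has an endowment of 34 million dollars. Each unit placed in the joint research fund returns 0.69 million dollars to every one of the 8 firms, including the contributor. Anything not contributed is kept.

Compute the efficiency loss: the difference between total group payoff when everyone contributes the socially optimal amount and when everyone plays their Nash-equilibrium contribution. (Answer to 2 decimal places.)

The private return per contributed unit is 0.69 < 1, so contributing 0 is dominant for every player. At the Nash equilibrium everyone keeps their 34, and the group total is 8 × 34 = 272.
Each contributed unit returns 5.520 to the group as a whole (0.69 to each of 8 players), which exceeds 1, so the social optimum is full contribution: group total = 5.520 × 272 = 1501.44.
Efficiency loss = 1501.44 − 272 = 1229.44.

1229.44 million dollars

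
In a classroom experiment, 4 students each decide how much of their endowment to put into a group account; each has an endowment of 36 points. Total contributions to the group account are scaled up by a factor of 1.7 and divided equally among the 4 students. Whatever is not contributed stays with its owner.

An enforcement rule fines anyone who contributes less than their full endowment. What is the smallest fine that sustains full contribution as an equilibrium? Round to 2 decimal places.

20.70 points

Given the others contribute fully, the best deviation is to contribute 0 (any partial contribution still incurs the fine and gives up units whose private return 0.4250 is below 1).
Deviating from 36 to 0 saves 36 points but forfeits the deviator's share of the drop in the group account: 1.7/4 × 36 = 15.30.
So the deviation gain is 36 − 15.30 = 20.70, and the fine must be at least 20.70 points to wipe it out.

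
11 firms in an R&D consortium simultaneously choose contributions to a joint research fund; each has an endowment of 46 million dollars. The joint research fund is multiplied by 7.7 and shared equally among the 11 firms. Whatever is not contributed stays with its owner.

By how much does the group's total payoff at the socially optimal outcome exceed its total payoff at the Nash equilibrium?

3390.20 million dollars

Each contributed unit returns 7.7/11 = 0.7000 to its contributor — below 1 — so contributing 0 is dominant for every player. At the Nash equilibrium everyone keeps their 46, and the group total is 11 × 46 = 506.
Each contributed unit returns 7.700 to the group as a whole (0.7000 to each of 11 players), which exceeds 1, so the social optimum is full contribution: group total = 7.700 × 506 = 3896.20.
Efficiency loss = 3896.20 − 506 = 3390.20.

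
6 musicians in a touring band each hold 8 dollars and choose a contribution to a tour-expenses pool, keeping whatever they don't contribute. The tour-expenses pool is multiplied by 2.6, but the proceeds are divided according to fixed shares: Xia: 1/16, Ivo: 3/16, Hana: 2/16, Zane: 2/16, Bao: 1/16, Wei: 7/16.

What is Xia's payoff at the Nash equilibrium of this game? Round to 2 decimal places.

9.30 dollars

For player j, contributing a unit is worthwhile iff 2.6 × (j's share) ≥ 1, i.e. iff j's share is at least 0.3846.
The only share above 0.3846 is Wei's 7/16, contributing 8; the remaining 5 contribute 0. Total contributed: 8.
Xia keeps 8 and receives 2.6 × 8 × 1/16 = 1.30 from the tour-expenses pool, for a payoff of 9.30.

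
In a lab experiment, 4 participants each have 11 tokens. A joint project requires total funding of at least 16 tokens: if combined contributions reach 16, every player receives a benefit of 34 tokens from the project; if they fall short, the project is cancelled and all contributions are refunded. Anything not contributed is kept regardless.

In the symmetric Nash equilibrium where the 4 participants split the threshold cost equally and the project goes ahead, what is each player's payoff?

Equal share of the threshold: 16/4 = 4.
At this profile no one gains by cutting their contribution: any cut drops the total below 16, the project is cancelled, contributions are refunded, and the deviator ends with 11, which is less than 11 − 4 + 34 = 41. Contributing more than 4 just wastes the excess. So contributing exactly 4 is a best response.
Each player's payoff: 11 − 4 + 34 = 41.

41 tokens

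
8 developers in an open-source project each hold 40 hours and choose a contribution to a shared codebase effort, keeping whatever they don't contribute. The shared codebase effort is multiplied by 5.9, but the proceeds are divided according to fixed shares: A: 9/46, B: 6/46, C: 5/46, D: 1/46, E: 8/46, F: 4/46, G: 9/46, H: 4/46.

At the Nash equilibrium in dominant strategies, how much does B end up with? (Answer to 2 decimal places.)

Each unit j contributes comes back to j as 5.9 × (j's share), so j prefers to contribute only if that share exceeds 1/5.9 = 0.1695; otherwise keeping the unit dominates.
A, E and G are above the threshold, contributing 40 each; the remaining 5 contribute 0. Total contributed: 120.
B keeps 40 and receives 5.9 × 120 × 6/46 = 92.35 from the shared codebase effort, for a payoff of 132.35.

132.35 hours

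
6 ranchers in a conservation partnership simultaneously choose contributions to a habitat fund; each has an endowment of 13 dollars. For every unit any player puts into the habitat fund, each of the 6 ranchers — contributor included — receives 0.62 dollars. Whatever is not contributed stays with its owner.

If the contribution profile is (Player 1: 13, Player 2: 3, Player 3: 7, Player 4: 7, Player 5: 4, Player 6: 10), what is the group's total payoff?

Total contributed: 13 + 3 + 7 + 7 + 4 + 10 = 44; total kept: 6 × 13 − 44 = 34.
The habitat fund pays out 0.62 × 6 × 44 = 163.68 in aggregate.
Group total = 34 + 163.68 = 197.68.

197.68 dollars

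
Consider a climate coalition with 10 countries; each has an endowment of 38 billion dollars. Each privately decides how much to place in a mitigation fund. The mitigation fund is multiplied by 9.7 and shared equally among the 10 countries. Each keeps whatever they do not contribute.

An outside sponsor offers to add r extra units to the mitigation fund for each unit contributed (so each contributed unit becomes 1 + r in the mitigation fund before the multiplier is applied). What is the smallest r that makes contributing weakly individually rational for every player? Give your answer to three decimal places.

0.031

With matching at rate r, one contributed unit becomes (1 + r) in the mitigation fund and returns 9.7 × (1 + r) / 10 to the contributor.
Setting this equal to 1: 1 + r = 10/9.7 = 1.0309.
So the minimum matching rate is r = 1.0309 − 1 = 0.031.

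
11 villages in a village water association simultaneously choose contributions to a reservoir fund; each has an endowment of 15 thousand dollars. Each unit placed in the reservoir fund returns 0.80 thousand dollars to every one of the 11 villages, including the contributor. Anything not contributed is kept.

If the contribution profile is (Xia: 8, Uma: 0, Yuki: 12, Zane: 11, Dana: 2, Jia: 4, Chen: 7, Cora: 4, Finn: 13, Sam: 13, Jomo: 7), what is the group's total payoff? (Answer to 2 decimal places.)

Total contributed: 8 + 0 + 12 + 11 + 2 + 4 + 7 + 4 + 13 + 13 + 7 = 81; total kept: 11 × 15 − 81 = 84.
The reservoir fund pays out 0.80 × 11 × 81 = 712.80 in aggregate.
Group total = 84 + 712.80 = 796.80.

796.80 thousand dollars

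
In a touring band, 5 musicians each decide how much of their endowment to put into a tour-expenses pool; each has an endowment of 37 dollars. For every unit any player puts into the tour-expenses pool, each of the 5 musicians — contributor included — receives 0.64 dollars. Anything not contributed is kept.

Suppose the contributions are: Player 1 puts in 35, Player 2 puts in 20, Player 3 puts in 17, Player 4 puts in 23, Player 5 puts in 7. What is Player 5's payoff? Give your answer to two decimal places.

Total contributed: 35 + 20 + 17 + 23 + 7 = 102.
Each receives 0.64 × 102 = 65.28 from the tour-expenses pool.
Player 5 keeps 37 − 7 = 30, so Player 5's payoff is 30 + 65.28 = 95.28.

95.28 dollars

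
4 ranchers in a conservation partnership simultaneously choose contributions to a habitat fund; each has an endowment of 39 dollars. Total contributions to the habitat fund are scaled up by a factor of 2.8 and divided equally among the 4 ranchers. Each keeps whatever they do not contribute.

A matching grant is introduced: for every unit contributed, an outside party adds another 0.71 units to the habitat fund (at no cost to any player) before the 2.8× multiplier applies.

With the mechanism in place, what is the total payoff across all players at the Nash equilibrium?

The effective private return per unit is now 2.8 × 1.71 / 4 = 1.1970 > 1, so every player's dominant strategy flips to full contribution.
So the Nash equilibrium is full contribution by all 4; the group earns 2.8 × 1.71 × 156 = 746.93.

746.93 dollars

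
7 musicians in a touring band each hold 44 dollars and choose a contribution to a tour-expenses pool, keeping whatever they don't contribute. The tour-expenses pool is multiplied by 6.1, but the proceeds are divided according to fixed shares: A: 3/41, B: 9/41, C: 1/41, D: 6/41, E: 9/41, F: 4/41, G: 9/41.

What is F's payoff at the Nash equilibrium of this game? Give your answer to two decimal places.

122.56 dollars

For player j, contributing a unit is worthwhile iff 6.1 × (j's share) ≥ 1, i.e. iff j's share is at least 0.1639.
B, E and G clear that bar, contributing 44 each; the remaining 4 contribute 0. Total contributed: 132.
F keeps 44 and receives 6.1 × 132 × 4/41 = 78.56 from the tour-expenses pool, for a payoff of 122.56.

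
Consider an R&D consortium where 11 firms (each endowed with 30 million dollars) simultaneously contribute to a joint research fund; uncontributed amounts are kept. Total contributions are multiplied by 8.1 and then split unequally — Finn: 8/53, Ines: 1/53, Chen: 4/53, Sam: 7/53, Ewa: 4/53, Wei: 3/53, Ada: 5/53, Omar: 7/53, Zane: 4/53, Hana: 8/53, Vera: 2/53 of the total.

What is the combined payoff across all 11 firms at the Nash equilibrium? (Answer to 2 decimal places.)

Each unit j contributes comes back to j as 8.1 × (j's share), so j prefers to contribute only if that share exceeds 1/8.1 = 0.1235; otherwise keeping the unit dominates.
Finn, Sam, Omar and Hana clear that bar, contributing 30 each; the remaining 7 contribute 0. Total contributed: 120.
The joint research fund pays out 8.1 × 120 = 972.00 in total (split across the unequal shares, but the aggregate is all that matters for the group sum).
The 7 free-riders keep 30 each, adding 210. Group total = 210 + 972.00 = 1182.00.

1182.00 million dollars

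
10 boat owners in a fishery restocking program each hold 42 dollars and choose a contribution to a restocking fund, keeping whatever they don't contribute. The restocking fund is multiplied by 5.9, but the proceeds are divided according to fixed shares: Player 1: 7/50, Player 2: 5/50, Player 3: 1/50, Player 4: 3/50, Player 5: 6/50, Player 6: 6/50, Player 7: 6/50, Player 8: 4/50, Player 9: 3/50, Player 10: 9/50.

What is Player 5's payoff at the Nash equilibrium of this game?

Each unit j contributes comes back to j as 5.9 × (j's share), so j prefers to contribute only if that share exceeds 1/5.9 = 0.1695; otherwise keeping the unit dominates.
Only Player 10 (9/50) clears that bar, contributing 42; the remaining 9 contribute 0. Total contributed: 42.
Player 5 keeps 42 and receives 5.9 × 42 × 6/50 = 29.74 from the restocking fund, for a payoff of 71.74.

71.74 dollars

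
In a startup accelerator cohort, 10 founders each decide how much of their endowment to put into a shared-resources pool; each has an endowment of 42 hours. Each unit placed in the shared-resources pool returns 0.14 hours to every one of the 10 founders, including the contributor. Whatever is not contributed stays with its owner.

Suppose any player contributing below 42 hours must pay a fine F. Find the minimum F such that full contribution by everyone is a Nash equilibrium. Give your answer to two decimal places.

36.12 hours

Given the others contribute fully, the best deviation is to contribute 0 (any partial contribution still incurs the fine and gives up units whose private return 0.14 is below 1).
Deviating from 42 to 0 saves 42 hours but forfeits the deviator's share of the drop in the shared-resources pool: 0.14 × 42 = 5.88.
So the deviation gain is 42 − 5.88 = 36.12, and the fine must be at least 36.12 hours to wipe it out.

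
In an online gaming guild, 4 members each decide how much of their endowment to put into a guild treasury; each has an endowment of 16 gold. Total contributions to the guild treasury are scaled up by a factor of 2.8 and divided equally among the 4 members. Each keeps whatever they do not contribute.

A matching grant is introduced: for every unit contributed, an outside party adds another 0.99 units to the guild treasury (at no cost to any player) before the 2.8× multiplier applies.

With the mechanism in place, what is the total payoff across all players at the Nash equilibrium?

356.61 gold

With the mechanism, a contributed unit returns 2.8 × 1.99 / 4 = 1.3930 per unit of net cost to the contributor — now above 1 — so contributing fully is weakly dominant for every player.
At the Nash equilibrium everyone contributes 16. Group total payoff = 2.8 × 1.99 × 64 = 356.61.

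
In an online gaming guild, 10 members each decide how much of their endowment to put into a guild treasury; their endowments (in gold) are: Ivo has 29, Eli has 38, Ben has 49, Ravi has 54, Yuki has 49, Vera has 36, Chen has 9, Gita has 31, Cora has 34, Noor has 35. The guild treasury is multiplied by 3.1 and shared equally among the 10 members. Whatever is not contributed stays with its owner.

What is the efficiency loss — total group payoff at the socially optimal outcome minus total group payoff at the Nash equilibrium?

The private return per contributed unit is 3.1/10 = 0.3100 < 1 for every player regardless of endowment, so the Nash equilibrium is zero contribution and the group total is Σ E_j = 29 + 38 + 49 + 54 + 49 + 36 + 9 + 31 + 34 + 35 = 364.
Each contributed unit returns 3.100 to the group, so the social optimum is full contribution by everyone: group total = 3.100 × 364 = 1128.40.
Efficiency loss = (3.100 − 1) × 364 = 764.40.

764.40 gold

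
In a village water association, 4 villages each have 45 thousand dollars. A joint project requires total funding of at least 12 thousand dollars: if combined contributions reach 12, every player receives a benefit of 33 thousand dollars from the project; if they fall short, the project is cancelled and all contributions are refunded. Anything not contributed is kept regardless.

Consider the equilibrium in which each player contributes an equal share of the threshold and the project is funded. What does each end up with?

Equal share of the threshold: 12/4 = 3.
At this profile no one gains by cutting their contribution: any cut drops the total below 12, the project is cancelled, contributions are refunded, and the deviator ends with 45, which is less than 45 − 3 + 33 = 75. Contributing more than 3 just wastes the excess. So contributing exactly 3 is a best response.
Each player's payoff: 45 − 3 + 33 = 75.

75 thousand dollars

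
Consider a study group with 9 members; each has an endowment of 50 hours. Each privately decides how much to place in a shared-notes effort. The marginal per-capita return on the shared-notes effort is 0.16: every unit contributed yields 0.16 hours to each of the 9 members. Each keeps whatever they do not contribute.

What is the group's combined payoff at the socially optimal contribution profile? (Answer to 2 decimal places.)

648.00 hours

Each contributed unit returns 1.440 to the group as a whole (0.16 to each of 9 players), which exceeds 1, so the social optimum is full contribution: group total = 1.440 × 450 = 648.00.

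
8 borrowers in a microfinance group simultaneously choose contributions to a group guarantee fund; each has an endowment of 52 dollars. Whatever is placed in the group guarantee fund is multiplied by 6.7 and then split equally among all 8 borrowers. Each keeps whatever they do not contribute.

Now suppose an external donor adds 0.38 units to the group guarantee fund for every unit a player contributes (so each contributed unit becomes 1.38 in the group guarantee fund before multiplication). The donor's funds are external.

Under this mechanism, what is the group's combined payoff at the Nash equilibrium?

Under the mechanism each unit contributed yields 6.7 × 1.38 / 8 = 1.1558 back to its contributor per unit of net cost, which exceeds 1, making full contribution the dominant choice for everyone.
So the Nash equilibrium is full contribution by all 8; the group earns 6.7 × 1.38 × 416 = 3846.34.

3846.34 dollars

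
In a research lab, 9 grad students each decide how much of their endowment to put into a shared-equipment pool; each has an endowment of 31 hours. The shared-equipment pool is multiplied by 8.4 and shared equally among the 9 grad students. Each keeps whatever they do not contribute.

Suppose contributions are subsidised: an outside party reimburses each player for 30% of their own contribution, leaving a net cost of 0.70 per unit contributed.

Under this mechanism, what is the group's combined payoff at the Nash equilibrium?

2427.30 hours

Under the mechanism each unit contributed yields (8.4/9) / 0.70 = 1.3333 back to its contributor per unit of net cost, which exceeds 1, making full contribution the dominant choice for everyone.
So the Nash equilibrium is full contribution by all 9; the group earns 9 × (31 × 0.30 + 8.4 × 31) = 2427.30.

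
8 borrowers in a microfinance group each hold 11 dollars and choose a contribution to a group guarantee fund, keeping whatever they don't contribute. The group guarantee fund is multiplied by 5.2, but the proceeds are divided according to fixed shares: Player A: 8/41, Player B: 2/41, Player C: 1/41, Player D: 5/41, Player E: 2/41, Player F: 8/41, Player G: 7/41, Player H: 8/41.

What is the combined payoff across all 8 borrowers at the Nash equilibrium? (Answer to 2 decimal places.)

For player j, contributing a unit is worthwhile iff 5.2 × (j's share) ≥ 1, i.e. iff j's share is at least 0.1923.
Player A, Player F and Player H clear that bar, contributing 11 each; the remaining 5 contribute 0. Total contributed: 33.
The group guarantee fund pays out 5.2 × 33 = 171.60 in total (split across the unequal shares, but the aggregate is all that matters for the group sum).
The 5 free-riders keep 11 each, adding 55. Group total = 55 + 171.60 = 226.60.

226.60 dollars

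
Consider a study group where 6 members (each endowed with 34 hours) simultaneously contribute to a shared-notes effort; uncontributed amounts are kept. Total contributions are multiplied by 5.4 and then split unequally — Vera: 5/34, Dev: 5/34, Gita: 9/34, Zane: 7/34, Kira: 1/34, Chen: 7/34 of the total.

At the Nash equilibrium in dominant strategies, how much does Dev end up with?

Each unit j contributes comes back to j as 5.4 × (j's share), so j prefers to contribute only if that share exceeds 1/5.4 = 0.1852; otherwise keeping the unit dominates.
The shares above 0.1852 belong to Gita, Zane and Chen, contributing 34 each; the remaining 3 contribute 0. Total contributed: 102.
Dev keeps 34 and receives 5.4 × 102 × 5/34 = 81.00 from the shared-notes effort, for a payoff of 115.00.

115.00 hours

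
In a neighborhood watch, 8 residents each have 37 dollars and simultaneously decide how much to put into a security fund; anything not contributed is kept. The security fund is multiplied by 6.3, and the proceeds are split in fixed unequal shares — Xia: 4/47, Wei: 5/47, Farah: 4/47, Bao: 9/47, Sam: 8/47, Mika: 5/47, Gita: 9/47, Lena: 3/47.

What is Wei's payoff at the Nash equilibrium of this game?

For player j, contributing a unit is worthwhile iff 6.3 × (j's share) ≥ 1, i.e. iff j's share is at least 0.1587.
Bao, Sam and Gita clear that bar, contributing 37 each; the remaining 5 contribute 0. Total contributed: 111.
Wei keeps 37 and receives 6.3 × 111 × 5/47 = 74.39 from the security fund, for a payoff of 111.39.

111.39 dollars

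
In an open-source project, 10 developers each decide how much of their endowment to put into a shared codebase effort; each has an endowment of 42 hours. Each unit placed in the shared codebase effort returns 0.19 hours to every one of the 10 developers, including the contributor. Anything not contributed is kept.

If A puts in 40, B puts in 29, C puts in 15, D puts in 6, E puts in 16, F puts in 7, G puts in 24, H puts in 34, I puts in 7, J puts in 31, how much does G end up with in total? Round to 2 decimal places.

Total contributed: 40 + 29 + 15 + 6 + 16 + 7 + 24 + 34 + 7 + 31 = 209.
Each receives 0.19 × 209 = 39.71 from the shared codebase effort.
G keeps 42 − 24 = 18, so G's payoff is 18 + 39.71 = 57.71.

57.71 hours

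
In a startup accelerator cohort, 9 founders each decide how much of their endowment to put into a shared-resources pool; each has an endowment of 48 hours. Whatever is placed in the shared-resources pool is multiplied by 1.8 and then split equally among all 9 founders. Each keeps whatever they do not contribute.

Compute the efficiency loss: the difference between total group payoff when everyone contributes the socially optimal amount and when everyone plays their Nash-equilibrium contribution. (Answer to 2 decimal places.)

345.60 hours

Each contributed unit returns 1.8/9 = 0.2000 to its contributor — below 1 — so contributing 0 is dominant for every player. At the Nash equilibrium everyone keeps their 48, and the group total is 9 × 48 = 432.
Each contributed unit returns 1.800 to the group as a whole (0.2000 to each of 9 players), which exceeds 1, so the social optimum is full contribution: group total = 1.800 × 432 = 777.60.
Efficiency loss = 777.60 − 432 = 345.60.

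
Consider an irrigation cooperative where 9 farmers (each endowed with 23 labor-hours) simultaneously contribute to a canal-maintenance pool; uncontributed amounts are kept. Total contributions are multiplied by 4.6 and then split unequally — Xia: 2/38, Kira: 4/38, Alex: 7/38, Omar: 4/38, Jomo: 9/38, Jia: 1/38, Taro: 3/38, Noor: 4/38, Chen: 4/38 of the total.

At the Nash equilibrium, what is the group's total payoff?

289.80 labor-hours

A player with share s gets back 4.6·s per unit contributed, so full contribution is dominant for anyone with s > 1/4.6 = 0.2174 and zero contribution is dominant for anyone below.
Only Jomo (9/38) clears that bar, contributing 23; the remaining 8 contribute 0. Total contributed: 23.
The canal-maintenance pool pays out 4.6 × 23 = 105.80 in total (split across the unequal shares, but the aggregate is all that matters for the group sum).
The 8 free-riders keep 23 each, adding 184. Group total = 184 + 105.80 = 289.80.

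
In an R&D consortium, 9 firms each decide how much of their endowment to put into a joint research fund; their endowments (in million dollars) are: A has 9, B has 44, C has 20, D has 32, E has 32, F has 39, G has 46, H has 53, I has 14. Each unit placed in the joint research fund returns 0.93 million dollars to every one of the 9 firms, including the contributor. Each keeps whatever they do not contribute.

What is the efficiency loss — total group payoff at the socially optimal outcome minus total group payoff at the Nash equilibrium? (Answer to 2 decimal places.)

The private return per contributed unit is 0.93 < 1 for everyone, so the Nash equilibrium is zero contribution and the group total is Σ E_j = 9 + 44 + 20 + 32 + 32 + 39 + 46 + 53 + 14 = 289.
Each contributed unit returns 8.370 to the group, so the social optimum is full contribution by everyone: group total = 8.370 × 289 = 2418.93.
Efficiency loss = (8.370 − 1) × 289 = 2129.93.

2129.93 million dollars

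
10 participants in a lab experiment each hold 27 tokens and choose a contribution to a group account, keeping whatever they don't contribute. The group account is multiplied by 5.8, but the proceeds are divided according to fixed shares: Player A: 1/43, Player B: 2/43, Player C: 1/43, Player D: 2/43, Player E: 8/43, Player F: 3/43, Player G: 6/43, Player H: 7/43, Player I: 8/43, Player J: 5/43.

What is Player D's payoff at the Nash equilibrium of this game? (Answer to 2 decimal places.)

41.57 tokens

For player j, contributing a unit is worthwhile iff 5.8 × (j's share) ≥ 1, i.e. iff j's share is at least 0.1724.
The shares above 0.1724 belong to Player E and Player I, contributing 27 each; the remaining 8 contribute 0. Total contributed: 54.
Player D keeps 27 and receives 5.8 × 54 × 2/43 = 14.57 from the group account, for a payoff of 41.57.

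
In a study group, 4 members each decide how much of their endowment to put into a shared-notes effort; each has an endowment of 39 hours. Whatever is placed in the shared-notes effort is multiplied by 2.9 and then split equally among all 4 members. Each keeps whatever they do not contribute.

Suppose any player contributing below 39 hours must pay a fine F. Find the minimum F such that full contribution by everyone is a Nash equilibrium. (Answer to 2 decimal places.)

10.73 hours

Given the others contribute fully, the best deviation is to contribute 0 (any partial contribution still incurs the fine and gives up units whose private return 0.7250 is below 1).
Deviating from 39 to 0 saves 39 hours but forfeits the deviator's share of the drop in the shared-notes effort: 2.9/4 × 39 = 28.27.
So the deviation gain is 39 − 28.27 = 10.73, and the fine must be at least 10.73 hours to wipe it out.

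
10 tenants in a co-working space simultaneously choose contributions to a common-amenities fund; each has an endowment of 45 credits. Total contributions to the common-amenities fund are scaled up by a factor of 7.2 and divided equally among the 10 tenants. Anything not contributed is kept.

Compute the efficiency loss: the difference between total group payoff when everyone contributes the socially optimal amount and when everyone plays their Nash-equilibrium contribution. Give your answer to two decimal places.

2790.00 credits

Each contributed unit returns 7.2/10 = 0.7200 to its contributor — below 1 — so contributing 0 is dominant for every player. At the Nash equilibrium everyone keeps their 45, and the group total is 10 × 45 = 450.
Each contributed unit returns 7.200 to the group as a whole (0.7200 to each of 10 players), which exceeds 1, so the social optimum is full contribution: group total = 7.200 × 450 = 3240.00.
Efficiency loss = 3240.00 − 450 = 2790.00.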